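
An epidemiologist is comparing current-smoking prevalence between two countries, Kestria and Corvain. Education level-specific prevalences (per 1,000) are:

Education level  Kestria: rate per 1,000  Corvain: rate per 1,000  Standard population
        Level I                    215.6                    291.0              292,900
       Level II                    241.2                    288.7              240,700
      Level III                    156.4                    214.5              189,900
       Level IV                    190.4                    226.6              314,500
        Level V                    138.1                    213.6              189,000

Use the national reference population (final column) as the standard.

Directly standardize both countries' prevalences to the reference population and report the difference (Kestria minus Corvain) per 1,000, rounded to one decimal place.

Standard total = 1,227,000; weights = 0.2387, 0.1962, 0.1548, 0.2563, 0.1540.
Kestria: 0.2387×215.6 + 0.1962×241.2 + 0.1548×156.4 + 0.2563×190.4 + 0.1540×138.1 = 193.0629 per 1,000.
Corvain: 0.2387×291.0 + 0.1962×288.7 + 0.1548×214.5 + 0.2563×226.6 + 0.1540×213.6 = 250.2801 per 1,000.
Difference = 193.0629 − 250.2801 = -57.2172.

-57.2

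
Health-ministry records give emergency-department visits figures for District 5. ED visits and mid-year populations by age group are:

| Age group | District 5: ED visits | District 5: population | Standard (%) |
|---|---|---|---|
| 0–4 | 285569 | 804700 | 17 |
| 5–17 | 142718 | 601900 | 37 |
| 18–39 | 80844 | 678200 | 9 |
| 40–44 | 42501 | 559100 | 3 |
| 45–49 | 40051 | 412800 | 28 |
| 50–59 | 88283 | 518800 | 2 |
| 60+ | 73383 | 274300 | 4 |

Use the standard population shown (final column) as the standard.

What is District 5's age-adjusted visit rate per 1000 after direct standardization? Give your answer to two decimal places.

Age-specific rates per 1000 for District 5: 354.876, 237.112, 119.204, 76.017, 97.023, 170.168, 267.528.
Standard weights: 0.17, 0.37, 0.09, 0.03, 0.28, 0.02, 0.04.
Standardized rate: 0.1700×354.876 + 0.3700×237.112 + 0.0900×119.204 + 0.0300×76.017 + 0.2800×97.023 + 0.0200×170.168 + 0.0400×267.528 = 202.3403 per 1000.

202.34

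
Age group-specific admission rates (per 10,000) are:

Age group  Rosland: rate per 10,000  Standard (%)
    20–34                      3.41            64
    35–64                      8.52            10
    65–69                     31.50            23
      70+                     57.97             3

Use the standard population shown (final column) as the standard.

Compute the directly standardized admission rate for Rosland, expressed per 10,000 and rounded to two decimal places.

12.02

Standard weights: 0.64, 0.10, 0.23, 0.03.
Standardized rate: 0.6400×3.41 + 0.1000×8.52 + 0.2300×31.50 + 0.0300×57.97 = 12.0185 per 10,000.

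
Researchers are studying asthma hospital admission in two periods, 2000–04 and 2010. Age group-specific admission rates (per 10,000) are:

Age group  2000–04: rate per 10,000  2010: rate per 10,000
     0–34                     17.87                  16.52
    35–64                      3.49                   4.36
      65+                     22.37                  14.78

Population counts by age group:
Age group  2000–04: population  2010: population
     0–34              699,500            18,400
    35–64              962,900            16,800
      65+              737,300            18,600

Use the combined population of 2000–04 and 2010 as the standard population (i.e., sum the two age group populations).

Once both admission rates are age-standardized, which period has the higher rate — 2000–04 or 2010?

Combined standard total = 2,453,500; weights = 0.2926, 0.3993, 0.3081.
2000–04: 0.2926×17.87 + 0.3993×3.49 + 0.3081×22.37 = 13.5144 per 10,000.
2010: 0.2926×16.52 + 0.3993×4.36 + 0.3081×14.78 = 11.1283 per 10,000.

2000–04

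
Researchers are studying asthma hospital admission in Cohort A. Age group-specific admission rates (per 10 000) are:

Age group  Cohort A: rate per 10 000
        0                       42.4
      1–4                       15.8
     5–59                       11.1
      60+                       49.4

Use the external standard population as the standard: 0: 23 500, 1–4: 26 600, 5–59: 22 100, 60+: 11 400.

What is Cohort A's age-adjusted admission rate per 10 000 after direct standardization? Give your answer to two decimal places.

Standard total = 83 600; weights = 0.2811, 0.3182, 0.2644, 0.1364.
Standardized rate: 0.2811×42.4 + 0.3182×15.8 + 0.2644×11.1 + 0.1364×49.4 = 26.6166 per 10 000.

26.62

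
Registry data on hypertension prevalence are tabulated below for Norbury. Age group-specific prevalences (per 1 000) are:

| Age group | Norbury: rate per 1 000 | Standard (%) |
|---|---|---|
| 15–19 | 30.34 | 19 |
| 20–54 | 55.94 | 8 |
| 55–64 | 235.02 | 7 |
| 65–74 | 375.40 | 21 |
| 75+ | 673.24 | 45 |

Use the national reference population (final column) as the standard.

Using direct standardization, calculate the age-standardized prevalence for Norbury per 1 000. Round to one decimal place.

Standard weights: 0.19, 0.08, 0.07, 0.21, 0.45.
Standardized rate: 0.1900×30.34 + 0.0800×55.94 + 0.0700×235.02 + 0.2100×375.40 + 0.4500×673.24 = 408.4832 per 1 000.

408.5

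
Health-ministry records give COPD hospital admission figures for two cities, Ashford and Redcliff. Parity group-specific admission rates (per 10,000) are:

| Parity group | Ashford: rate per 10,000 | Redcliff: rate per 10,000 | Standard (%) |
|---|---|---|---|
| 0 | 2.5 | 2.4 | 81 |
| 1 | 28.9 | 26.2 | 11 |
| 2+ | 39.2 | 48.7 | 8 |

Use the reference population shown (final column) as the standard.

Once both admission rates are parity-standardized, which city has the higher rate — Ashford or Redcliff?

Standard weights: 0.81, 0.11, 0.08.
Ashford: 0.8100×2.5 + 0.1100×28.9 + 0.0800×39.2 = 8.3400 per 10,000.
Redcliff: 0.8100×2.4 + 0.1100×26.2 + 0.0800×48.7 = 8.7220 per 10,000.

Redcliff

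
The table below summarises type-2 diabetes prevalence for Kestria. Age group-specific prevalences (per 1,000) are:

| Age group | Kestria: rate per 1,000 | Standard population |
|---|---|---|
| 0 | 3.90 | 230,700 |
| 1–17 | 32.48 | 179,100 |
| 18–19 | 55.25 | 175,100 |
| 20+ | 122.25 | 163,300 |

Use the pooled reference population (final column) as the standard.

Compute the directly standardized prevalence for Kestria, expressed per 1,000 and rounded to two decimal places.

Standard total = 748,200; weights = 0.3083, 0.2394, 0.2340, 0.2183.
Standardized rate: 0.3083×3.90 + 0.2394×32.48 + 0.2340×55.25 + 0.2183×122.25 = 48.5894 per 1,000.

48.59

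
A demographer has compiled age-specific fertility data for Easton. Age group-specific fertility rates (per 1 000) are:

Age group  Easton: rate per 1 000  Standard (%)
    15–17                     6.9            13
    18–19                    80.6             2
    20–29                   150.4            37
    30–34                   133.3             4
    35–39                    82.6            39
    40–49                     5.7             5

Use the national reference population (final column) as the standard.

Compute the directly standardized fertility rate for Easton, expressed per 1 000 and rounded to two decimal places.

Standard weights: 0.13, 0.02, 0.37, 0.04, 0.39, 0.05.
Standardized rate: 0.1300×6.9 + 0.0200×80.6 + 0.3700×150.4 + 0.0400×133.3 + 0.3900×82.6 + 0.0500×5.7 = 95.9880 per 1 000.

95.99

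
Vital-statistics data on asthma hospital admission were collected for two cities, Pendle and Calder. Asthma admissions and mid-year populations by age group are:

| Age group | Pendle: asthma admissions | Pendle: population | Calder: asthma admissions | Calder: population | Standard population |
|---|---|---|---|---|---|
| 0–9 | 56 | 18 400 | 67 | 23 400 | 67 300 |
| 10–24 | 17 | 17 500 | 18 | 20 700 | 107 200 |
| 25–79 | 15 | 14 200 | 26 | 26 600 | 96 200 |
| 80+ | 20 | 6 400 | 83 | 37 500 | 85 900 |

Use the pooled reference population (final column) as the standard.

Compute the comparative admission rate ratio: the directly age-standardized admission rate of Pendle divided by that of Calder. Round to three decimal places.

Age-specific rates per 10 000 for Pendle: 30.43, 9.71, 10.56, 31.25.
For Calder: 28.63, 8.70, 9.77, 22.13.
Standard total = 356 600; weights = 0.1887, 0.3006, 0.2698, 0.2409.
Pendle: 0.1887×30.43 + 0.3006×9.71 + 0.2698×10.56 + 0.2409×31.25 = 19.0415 per 10 000.
Calder: 0.1887×28.63 + 0.3006×8.70 + 0.2698×9.77 + 0.2409×22.13 = 15.9862 per 10 000.
Ratio = 19.0415 ÷ 15.9862 = 1.19112.

1.191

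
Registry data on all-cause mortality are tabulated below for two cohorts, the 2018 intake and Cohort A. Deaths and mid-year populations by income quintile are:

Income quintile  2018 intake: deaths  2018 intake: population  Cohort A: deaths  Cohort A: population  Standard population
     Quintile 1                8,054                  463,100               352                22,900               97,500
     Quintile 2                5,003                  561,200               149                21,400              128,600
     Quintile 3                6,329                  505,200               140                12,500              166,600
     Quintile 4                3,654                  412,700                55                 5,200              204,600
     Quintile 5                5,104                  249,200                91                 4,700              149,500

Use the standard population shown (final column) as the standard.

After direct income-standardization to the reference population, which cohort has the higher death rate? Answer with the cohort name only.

Income-specific rates per 100,000 for the 2018 intake: 1739.15, 891.48, 1252.77, 885.39, 2048.15.
For Cohort A: 1537.12, 696.26, 1120.00, 1057.69, 1936.17.
Standard total = 746,800; weights = 0.1306, 0.1722, 0.2231, 0.2740, 0.2002.
The 2018 intake: 0.1306×1739.15 + 0.1722×891.48 + 0.2231×1252.77 + 0.2740×885.39 + 0.2002×2048.15 = 1312.6312 per 100,000.
Cohort A: 0.1306×1537.12 + 0.1722×696.26 + 0.2231×1120.00 + 0.2740×1057.69 + 0.2002×1936.17 = 1247.8060 per 100,000.

2018 intake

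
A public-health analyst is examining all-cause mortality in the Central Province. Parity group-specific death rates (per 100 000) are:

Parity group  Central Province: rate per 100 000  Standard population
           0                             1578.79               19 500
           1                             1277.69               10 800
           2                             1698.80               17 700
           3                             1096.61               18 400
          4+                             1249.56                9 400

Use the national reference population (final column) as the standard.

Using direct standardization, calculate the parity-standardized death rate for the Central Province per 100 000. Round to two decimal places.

1406.04

Standard total = 75 800; weights = 0.2573, 0.1425, 0.2335, 0.2427, 0.1240.
Standardized rate: 0.2573×1578.79 + 0.1425×1277.69 + 0.2335×1698.80 + 0.2427×1096.61 + 0.1240×1249.56 = 1406.0383 per 100 000.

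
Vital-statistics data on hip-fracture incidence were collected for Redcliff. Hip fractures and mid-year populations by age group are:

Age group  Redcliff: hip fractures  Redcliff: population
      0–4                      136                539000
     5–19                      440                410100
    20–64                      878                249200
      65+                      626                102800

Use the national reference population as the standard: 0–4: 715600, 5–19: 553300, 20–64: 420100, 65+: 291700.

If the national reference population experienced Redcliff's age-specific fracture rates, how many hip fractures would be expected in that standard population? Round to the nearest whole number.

Age-specific rates per 100000 for Redcliff: 25.23, 107.29, 352.33, 608.95.
Expected hip fractures = Σ (standard pop × age-specific rate ÷ 100000)
= 715600×25.23/100000 + 553300×107.29/100000 + 420100×352.33/100000 + 291700×608.95/100000
= 180.56 + 593.64 + 1480.13 + 1776.31 = 4030.63.

4031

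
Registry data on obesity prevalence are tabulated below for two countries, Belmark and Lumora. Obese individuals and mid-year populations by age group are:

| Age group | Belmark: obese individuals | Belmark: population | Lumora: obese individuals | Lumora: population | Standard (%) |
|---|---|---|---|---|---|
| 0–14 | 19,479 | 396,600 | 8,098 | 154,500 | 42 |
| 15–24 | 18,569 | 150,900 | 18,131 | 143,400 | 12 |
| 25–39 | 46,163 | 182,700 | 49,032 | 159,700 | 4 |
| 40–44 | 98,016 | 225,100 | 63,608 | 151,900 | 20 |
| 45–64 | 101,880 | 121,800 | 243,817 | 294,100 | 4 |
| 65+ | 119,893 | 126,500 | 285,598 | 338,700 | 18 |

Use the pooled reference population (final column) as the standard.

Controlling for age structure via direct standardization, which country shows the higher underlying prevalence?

Belmark

Age-specific rates per 1,000 for Belmark: 49.115, 123.055, 252.671, 435.433, 836.453, 947.771.
For Lumora: 52.414, 126.437, 307.026, 418.749, 829.028, 843.218.
Standard weights: 0.42, 0.12, 0.04, 0.20, 0.04, 0.18.
Belmark: 0.4200×49.115 + 0.1200×123.055 + 0.0400×252.671 + 0.2000×435.433 + 0.0400×836.453 + 0.1800×947.771 = 336.6452 per 1,000.
Lumora: 0.4200×52.414 + 0.1200×126.437 + 0.0400×307.026 + 0.2000×418.749 + 0.0400×829.028 + 0.1800×843.218 = 318.1576 per 1,000.
The crude rates (335.66 vs 537.94) would put Lumora higher, but that reflects its age composition; once standardized to a common age structure, Belmark has the higher underlying rate.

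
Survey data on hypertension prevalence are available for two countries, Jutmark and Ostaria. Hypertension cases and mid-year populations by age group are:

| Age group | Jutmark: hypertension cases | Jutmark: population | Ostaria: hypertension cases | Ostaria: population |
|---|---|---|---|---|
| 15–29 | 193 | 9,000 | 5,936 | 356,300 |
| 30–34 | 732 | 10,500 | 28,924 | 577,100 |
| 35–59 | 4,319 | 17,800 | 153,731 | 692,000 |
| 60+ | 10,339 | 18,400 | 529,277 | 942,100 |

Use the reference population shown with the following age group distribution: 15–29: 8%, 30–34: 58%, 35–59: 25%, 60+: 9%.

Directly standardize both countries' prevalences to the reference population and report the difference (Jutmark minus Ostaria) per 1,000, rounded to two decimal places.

Age-specific rates per 1,000 for Jutmark: 21.444, 69.714, 242.640, 561.902.
For Ostaria: 16.660, 50.120, 222.155, 561.806.
Standard weights: 0.08, 0.58, 0.25, 0.09.
Jutmark: 0.0800×21.444 + 0.5800×69.714 + 0.2500×242.640 + 0.0900×561.902 = 153.3811 per 1,000.
Ostaria: 0.0800×16.660 + 0.5800×50.120 + 0.2500×222.155 + 0.0900×561.806 = 136.5033 per 1,000.
Difference = 153.3811 − 136.5033 = 16.8778.

16.88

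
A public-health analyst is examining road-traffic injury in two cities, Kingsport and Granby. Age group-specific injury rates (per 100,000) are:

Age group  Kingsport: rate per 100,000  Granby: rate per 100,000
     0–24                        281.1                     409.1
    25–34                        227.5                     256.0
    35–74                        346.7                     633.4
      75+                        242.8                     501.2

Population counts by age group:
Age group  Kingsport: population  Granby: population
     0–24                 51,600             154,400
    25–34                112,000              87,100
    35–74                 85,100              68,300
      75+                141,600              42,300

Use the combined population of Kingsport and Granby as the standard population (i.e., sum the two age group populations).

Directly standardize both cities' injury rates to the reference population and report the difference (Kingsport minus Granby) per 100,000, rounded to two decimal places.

-166.41

Combined standard total = 742,400; weights = 0.2775, 0.2682, 0.2066, 0.2477.
Kingsport: 0.2775×281.1 + 0.2682×227.5 + 0.2066×346.7 + 0.2477×242.8 = 270.7928 per 100,000.
Granby: 0.2775×409.1 + 0.2682×256.0 + 0.2066×633.4 + 0.2477×501.2 = 437.2016 per 100,000.
Difference = 270.7928 − 437.2016 = -166.4088.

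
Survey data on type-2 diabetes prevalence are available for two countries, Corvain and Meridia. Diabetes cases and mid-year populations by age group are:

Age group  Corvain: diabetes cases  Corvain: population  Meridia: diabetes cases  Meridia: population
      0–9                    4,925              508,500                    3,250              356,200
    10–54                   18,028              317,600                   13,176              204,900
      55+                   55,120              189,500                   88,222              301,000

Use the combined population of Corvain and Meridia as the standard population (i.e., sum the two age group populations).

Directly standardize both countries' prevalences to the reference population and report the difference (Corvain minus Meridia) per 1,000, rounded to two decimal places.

Age-specific rates per 1,000 for Corvain: 9.685, 56.763, 290.871.
For Meridia: 9.124, 64.305, 293.096.
Combined standard total = 1,877,700; weights = 0.4605, 0.2783, 0.2612.
Corvain: 0.4605×9.685 + 0.2783×56.763 + 0.2612×290.871 = 96.2378 per 1,000.
Meridia: 0.4605×9.124 + 0.2783×64.305 + 0.2612×293.096 = 98.6593 per 1,000.
Difference = 96.2378 − 98.6593 = -2.4214.

-2.42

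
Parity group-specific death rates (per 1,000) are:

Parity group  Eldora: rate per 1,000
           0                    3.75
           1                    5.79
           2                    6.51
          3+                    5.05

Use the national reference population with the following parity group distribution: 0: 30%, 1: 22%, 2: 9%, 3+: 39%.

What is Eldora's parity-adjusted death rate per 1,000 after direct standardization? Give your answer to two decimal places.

4.95

Standard weights: 0.30, 0.22, 0.09, 0.39.
Standardized rate: 0.3000×3.75 + 0.2200×5.79 + 0.0900×6.51 + 0.3900×5.05 = 4.9542 per 1,000.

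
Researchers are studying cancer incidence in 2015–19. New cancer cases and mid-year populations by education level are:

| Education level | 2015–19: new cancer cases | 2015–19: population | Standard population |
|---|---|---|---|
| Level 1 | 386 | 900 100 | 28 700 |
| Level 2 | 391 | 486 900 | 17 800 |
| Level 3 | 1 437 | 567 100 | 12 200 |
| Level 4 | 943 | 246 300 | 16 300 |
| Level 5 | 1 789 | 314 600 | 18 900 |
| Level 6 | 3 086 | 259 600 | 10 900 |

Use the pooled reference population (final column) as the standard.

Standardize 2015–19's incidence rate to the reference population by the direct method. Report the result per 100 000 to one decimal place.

Education-specific rates per 100 000 for 2015–19: 42.88, 80.30, 253.39, 382.87, 568.66, 1188.75.
Standard total = 104 800; weights = 0.2739, 0.1698, 0.1164, 0.1555, 0.1803, 0.1040.
Standardized rate: 0.2739×42.88 + 0.1698×80.30 + 0.1164×253.39 + 0.1555×382.87 + 0.1803×568.66 + 0.1040×1188.75 = 340.6237 per 100 000.

340.6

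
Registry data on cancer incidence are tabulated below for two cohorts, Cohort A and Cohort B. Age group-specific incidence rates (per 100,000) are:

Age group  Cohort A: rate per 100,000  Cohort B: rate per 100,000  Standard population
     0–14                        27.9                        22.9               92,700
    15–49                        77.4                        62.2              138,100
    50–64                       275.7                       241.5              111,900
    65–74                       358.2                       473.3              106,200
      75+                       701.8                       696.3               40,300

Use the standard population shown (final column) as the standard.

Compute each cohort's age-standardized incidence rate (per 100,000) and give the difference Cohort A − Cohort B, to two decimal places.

-11.47

Standard total = 489,200; weights = 0.1895, 0.2823, 0.2287, 0.2171, 0.0824.
Cohort A: 0.1895×27.9 + 0.2823×77.4 + 0.2287×275.7 + 0.2171×358.2 + 0.0824×701.8 = 225.7757 per 100,000.
Cohort B: 0.1895×22.9 + 0.2823×62.2 + 0.2287×241.5 + 0.2171×473.3 + 0.0824×696.3 = 237.2483 per 100,000.
Difference = 225.7757 − 237.2483 = -11.4725.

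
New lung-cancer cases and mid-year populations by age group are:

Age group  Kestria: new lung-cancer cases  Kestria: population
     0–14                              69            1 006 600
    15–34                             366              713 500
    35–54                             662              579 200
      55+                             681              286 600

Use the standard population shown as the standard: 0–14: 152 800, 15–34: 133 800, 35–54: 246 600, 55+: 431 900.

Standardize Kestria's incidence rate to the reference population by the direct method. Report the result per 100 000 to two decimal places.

Age-specific rates per 100 000 for Kestria: 6.85, 51.30, 114.30, 237.61.
Standard total = 965 100; weights = 0.1583, 0.1386, 0.2555, 0.4475.
Standardized rate: 0.1583×6.85 + 0.1386×51.30 + 0.2555×114.30 + 0.4475×237.61 = 143.7378 per 100 000.

143.74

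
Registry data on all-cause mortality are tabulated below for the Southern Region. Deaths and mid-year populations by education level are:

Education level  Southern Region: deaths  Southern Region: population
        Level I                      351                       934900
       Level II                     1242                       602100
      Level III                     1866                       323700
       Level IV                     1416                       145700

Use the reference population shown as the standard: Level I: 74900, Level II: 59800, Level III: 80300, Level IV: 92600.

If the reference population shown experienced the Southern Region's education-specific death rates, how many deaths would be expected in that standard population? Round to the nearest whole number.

1514

Education-specific rates per 1000 for the Southern Region: 0.375, 2.063, 5.765, 9.719.
Expected deaths = Σ (standard pop × education-specific rate ÷ 1000)
= 74900×0.375/1000 + 59800×2.063/1000 + 80300×5.765/1000 + 92600×9.719/1000
= 28.12 + 123.35 + 462.90 + 899.94 = 1514.31.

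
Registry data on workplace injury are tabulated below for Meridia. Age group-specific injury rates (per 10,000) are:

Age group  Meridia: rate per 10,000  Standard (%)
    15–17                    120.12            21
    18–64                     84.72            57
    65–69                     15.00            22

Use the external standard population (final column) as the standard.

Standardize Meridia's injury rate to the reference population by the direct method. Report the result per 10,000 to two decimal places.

76.82

Standard weights: 0.21, 0.57, 0.22.
Standardized rate: 0.2100×120.12 + 0.5700×84.72 + 0.2200×15.00 = 76.8156 per 10,000.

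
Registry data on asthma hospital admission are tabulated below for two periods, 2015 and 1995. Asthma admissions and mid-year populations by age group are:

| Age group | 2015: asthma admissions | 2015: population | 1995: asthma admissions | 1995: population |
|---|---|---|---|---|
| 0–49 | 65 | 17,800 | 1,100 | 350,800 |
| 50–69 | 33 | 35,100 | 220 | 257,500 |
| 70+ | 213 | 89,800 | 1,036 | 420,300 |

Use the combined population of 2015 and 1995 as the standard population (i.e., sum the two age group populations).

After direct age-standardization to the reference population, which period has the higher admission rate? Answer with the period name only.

Age-specific rates per 10,000 for 2015: 36.52, 9.40, 23.72.
For 1995: 31.36, 8.54, 24.65.
Combined standard total = 1,171,300; weights = 0.3147, 0.2498, 0.4355.
2015: 0.3147×36.52 + 0.2498×9.40 + 0.4355×23.72 = 24.1700 per 10,000.
1995: 0.3147×31.36 + 0.2498×8.54 + 0.4355×24.65 = 22.7367 per 10,000.
The crude rates (21.79 vs 22.90) would put 1995 higher, but that reflects its age composition; once standardized to a common age structure, 2015 has the higher underlying rate.

2015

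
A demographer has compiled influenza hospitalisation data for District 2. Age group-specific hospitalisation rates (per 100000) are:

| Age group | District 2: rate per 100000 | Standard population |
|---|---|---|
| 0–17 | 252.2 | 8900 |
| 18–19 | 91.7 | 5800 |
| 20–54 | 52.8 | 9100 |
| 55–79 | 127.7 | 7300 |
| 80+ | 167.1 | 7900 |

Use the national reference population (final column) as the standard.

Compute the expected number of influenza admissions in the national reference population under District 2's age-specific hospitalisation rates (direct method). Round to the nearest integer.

55

Expected influenza admissions = Σ (standard pop × age-specific rate ÷ 100000)
= 8900×252.2/100000 + 5800×91.7/100000 + 9100×52.8/100000 + 7300×127.7/100000 + 7900×167.1/100000
= 22.45 + 5.32 + 4.80 + 9.32 + 13.20 = 55.09.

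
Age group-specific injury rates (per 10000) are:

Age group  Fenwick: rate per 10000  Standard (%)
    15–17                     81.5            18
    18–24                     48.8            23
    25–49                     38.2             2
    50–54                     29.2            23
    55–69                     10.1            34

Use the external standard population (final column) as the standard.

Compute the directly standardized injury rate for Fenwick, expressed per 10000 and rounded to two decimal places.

Standard weights: 0.18, 0.23, 0.02, 0.23, 0.34.
Standardized rate: 0.1800×81.5 + 0.2300×48.8 + 0.0200×38.2 + 0.2300×29.2 + 0.3400×10.1 = 36.8080 per 10000.

36.81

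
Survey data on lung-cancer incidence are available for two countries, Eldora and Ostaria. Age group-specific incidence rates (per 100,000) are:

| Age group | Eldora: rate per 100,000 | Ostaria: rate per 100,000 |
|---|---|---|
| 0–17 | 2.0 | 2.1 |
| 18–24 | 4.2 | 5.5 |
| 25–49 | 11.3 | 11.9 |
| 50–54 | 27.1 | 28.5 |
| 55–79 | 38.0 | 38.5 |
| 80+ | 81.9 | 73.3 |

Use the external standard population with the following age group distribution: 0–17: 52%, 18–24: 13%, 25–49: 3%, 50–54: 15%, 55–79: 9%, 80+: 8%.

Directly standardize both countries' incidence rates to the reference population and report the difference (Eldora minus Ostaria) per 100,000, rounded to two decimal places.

0.19

Standard weights: 0.52, 0.13, 0.03, 0.15, 0.09, 0.08.
Eldora: 0.5200×2.0 + 0.1300×4.2 + 0.0300×11.3 + 0.1500×27.1 + 0.0900×38.0 + 0.0800×81.9 = 15.9620 per 100,000.
Ostaria: 0.5200×2.1 + 0.1300×5.5 + 0.0300×11.9 + 0.1500×28.5 + 0.0900×38.5 + 0.0800×73.3 = 15.7680 per 100,000.
Difference = 15.9620 − 15.7680 = 0.1940.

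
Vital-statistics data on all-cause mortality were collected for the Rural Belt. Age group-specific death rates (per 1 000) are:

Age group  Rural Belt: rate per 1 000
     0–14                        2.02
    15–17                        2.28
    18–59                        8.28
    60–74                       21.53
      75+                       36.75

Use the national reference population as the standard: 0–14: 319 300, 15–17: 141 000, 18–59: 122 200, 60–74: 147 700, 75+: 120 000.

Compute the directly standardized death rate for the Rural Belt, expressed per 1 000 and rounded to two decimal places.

Standard total = 850 200; weights = 0.3756, 0.1658, 0.1437, 0.1737, 0.1411.
Standardized rate: 0.3756×2.02 + 0.1658×2.28 + 0.1437×8.28 + 0.1737×21.53 + 0.1411×36.75 = 11.2541 per 1 000.

11.25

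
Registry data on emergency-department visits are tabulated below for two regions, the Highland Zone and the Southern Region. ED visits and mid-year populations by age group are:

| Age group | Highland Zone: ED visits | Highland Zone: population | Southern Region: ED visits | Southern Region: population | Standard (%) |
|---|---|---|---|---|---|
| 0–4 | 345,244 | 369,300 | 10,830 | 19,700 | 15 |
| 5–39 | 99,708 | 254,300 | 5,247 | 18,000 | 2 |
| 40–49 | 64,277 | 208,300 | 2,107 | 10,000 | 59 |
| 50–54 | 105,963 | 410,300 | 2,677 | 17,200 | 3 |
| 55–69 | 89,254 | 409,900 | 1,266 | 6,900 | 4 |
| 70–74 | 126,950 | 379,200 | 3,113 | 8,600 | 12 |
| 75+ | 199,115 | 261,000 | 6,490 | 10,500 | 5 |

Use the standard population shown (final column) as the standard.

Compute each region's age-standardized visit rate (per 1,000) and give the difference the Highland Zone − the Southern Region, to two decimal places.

125.95

Age-specific rates per 1,000 for the Highland Zone: 934.861, 392.088, 308.579, 258.257, 217.746, 334.784, 762.893.
For the Southern Region: 549.746, 291.500, 210.700, 155.640, 183.478, 361.977, 618.095.
Standard weights: 0.15, 0.02, 0.59, 0.03, 0.04, 0.12, 0.05.
The Highland Zone: 0.1500×934.861 + 0.0200×392.088 + 0.5900×308.579 + 0.0300×258.257 + 0.0400×217.746 + 0.1200×334.784 + 0.0500×762.893 = 424.9087 per 1,000.
The Southern Region: 0.1500×549.746 + 0.0200×291.500 + 0.5900×210.700 + 0.0300×155.640 + 0.0400×183.478 + 0.1200×361.977 + 0.0500×618.095 = 298.9552 per 1,000.
Difference = 424.9087 − 298.9552 = 125.9535.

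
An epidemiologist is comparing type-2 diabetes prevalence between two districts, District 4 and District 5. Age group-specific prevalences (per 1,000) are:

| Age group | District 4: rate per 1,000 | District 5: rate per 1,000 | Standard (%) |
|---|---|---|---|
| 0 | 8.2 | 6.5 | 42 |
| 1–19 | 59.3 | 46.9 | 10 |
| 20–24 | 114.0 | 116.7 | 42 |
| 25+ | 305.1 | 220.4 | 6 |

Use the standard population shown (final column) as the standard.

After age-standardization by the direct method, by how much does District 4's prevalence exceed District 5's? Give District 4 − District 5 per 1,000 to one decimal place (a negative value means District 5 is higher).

Standard weights: 0.42, 0.10, 0.42, 0.06.
District 4: 0.4200×8.2 + 0.1000×59.3 + 0.4200×114.0 + 0.0600×305.1 = 75.5600 per 1,000.
District 5: 0.4200×6.5 + 0.1000×46.9 + 0.4200×116.7 + 0.0600×220.4 = 69.6580 per 1,000.
Difference = 75.5600 − 69.6580 = 5.9020.

5.9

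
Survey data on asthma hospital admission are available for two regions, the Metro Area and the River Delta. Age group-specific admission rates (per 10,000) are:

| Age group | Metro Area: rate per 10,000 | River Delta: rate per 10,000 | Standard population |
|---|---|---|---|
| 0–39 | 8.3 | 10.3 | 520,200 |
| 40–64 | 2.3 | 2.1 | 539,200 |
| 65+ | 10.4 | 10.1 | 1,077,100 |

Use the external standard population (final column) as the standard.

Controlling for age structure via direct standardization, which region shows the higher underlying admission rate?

River Delta

Standard total = 2,136,500; weights = 0.2435, 0.2524, 0.5041.
The Metro Area: 0.2435×8.3 + 0.2524×2.3 + 0.5041×10.4 = 7.8444 per 10,000.
The River Delta: 0.2435×10.3 + 0.2524×2.1 + 0.5041×10.1 = 8.1297 per 10,000.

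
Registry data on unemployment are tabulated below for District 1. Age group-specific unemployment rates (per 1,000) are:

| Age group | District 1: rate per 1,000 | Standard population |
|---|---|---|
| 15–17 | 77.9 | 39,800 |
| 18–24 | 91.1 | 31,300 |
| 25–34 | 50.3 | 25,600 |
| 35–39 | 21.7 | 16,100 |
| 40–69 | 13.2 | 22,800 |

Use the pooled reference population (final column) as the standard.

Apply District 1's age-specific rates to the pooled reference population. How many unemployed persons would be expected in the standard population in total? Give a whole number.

Expected unemployed persons = Σ (standard pop × age-specific rate ÷ 1,000)
= 39,800×77.9/1,000 + 31,300×91.1/1,000 + 25,600×50.3/1,000 + 16,100×21.7/1,000 + 22,800×13.2/1,000
= 3100.42 + 2851.43 + 1287.68 + 349.37 + 300.96 = 7889.86.

7890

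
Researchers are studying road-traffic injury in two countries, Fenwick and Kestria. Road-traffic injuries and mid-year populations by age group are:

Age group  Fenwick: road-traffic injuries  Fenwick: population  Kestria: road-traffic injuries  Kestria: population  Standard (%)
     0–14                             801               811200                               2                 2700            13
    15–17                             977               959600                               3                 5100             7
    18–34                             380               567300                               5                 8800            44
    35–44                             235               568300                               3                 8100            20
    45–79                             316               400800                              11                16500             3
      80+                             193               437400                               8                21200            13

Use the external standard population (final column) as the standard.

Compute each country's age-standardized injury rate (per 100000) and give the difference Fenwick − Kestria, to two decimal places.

12.75

Age-specific rates per 100000 for Fenwick: 98.74, 101.81, 66.98, 41.35, 78.84, 44.12.
For Kestria: 74.07, 58.82, 56.82, 37.04, 66.67, 37.74.
Standard weights: 0.13, 0.07, 0.44, 0.20, 0.03, 0.13.
Fenwick: 0.1300×98.74 + 0.0700×101.81 + 0.4400×66.98 + 0.2000×41.35 + 0.0300×78.84 + 0.1300×44.12 = 65.8081 per 100000.
Kestria: 0.1300×74.07 + 0.0700×58.82 + 0.4400×56.82 + 0.2000×37.04 + 0.0300×66.67 + 0.1300×37.74 = 53.0603 per 100000.
Difference = 65.8081 − 53.0603 = 12.7478.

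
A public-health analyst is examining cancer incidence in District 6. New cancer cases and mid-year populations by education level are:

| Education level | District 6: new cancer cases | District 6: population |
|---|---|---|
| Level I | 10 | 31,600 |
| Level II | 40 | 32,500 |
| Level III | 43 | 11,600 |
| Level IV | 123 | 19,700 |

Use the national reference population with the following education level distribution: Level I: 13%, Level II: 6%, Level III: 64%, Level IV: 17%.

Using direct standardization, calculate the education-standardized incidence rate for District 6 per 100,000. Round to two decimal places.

Education-specific rates per 100,000 for District 6: 31.65, 123.08, 370.69, 624.37.
Standard weights: 0.13, 0.06, 0.64, 0.17.
Standardized rate: 0.1300×31.65 + 0.0600×123.08 + 0.6400×370.69 + 0.1700×624.37 = 354.8821 per 100,000.

354.88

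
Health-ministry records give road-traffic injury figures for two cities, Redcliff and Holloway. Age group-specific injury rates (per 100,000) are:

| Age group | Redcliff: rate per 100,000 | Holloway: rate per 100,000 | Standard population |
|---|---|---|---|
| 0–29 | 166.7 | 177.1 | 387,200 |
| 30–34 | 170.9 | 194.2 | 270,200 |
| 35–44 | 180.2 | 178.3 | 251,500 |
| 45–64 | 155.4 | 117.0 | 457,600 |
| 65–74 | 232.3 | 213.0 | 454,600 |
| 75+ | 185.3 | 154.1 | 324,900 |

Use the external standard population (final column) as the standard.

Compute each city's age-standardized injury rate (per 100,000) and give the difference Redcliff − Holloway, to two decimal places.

Standard total = 2,146,000; weights = 0.1804, 0.1259, 0.1172, 0.2132, 0.2118, 0.1514.
Redcliff: 0.1804×166.7 + 0.1259×170.9 + 0.1172×180.2 + 0.2132×155.4 + 0.2118×232.3 + 0.1514×185.3 = 183.1138 per 100,000.
Holloway: 0.1804×177.1 + 0.1259×194.2 + 0.1172×178.3 + 0.2132×117.0 + 0.2118×213.0 + 0.1514×154.1 = 170.7011 per 100,000.
Difference = 183.1138 − 170.7011 = 12.4128.

12.41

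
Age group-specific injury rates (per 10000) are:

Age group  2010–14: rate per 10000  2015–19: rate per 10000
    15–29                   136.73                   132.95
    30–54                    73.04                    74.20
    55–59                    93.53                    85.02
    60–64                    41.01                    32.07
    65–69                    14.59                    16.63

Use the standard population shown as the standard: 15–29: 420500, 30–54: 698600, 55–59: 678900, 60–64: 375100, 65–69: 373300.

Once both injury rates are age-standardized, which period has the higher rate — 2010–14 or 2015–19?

Standard total = 2546400; weights = 0.1651, 0.2743, 0.2666, 0.1473, 0.1466.
2010–14: 0.1651×136.73 + 0.2743×73.04 + 0.2666×93.53 + 0.1473×41.01 + 0.1466×14.59 = 75.7334 per 10000.
2015–19: 0.1651×132.95 + 0.2743×74.20 + 0.2666×85.02 + 0.1473×32.07 + 0.1466×16.63 = 72.1407 per 10000.

2010–14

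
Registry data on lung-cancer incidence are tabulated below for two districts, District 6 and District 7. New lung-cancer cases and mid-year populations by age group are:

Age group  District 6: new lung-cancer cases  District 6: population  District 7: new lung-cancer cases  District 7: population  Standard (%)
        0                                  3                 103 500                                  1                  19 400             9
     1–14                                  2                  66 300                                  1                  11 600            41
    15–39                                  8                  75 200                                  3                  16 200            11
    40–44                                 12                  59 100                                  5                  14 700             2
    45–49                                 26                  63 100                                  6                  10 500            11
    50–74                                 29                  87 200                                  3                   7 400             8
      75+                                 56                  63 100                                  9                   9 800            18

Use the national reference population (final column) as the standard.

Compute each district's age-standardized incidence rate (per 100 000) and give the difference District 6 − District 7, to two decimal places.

-6.53

Age-specific rates per 100 000 for District 6: 2.90, 3.02, 10.64, 20.30, 41.20, 33.26, 88.75.
For District 7: 5.15, 8.62, 18.52, 34.01, 57.14, 40.54, 91.84.
Standard weights: 0.09, 0.41, 0.11, 0.02, 0.11, 0.08, 0.18.
District 6: 0.0900×2.90 + 0.4100×3.02 + 0.1100×10.64 + 0.0200×20.30 + 0.1100×41.20 + 0.0800×33.26 + 0.1800×88.75 = 26.2417 per 100 000.
District 7: 0.0900×5.15 + 0.4100×8.62 + 0.1100×18.52 + 0.0200×34.01 + 0.1100×57.14 + 0.0800×40.54 + 0.1800×91.84 = 32.7753 per 100 000.
Difference = 26.2417 − 32.7753 = -6.5336.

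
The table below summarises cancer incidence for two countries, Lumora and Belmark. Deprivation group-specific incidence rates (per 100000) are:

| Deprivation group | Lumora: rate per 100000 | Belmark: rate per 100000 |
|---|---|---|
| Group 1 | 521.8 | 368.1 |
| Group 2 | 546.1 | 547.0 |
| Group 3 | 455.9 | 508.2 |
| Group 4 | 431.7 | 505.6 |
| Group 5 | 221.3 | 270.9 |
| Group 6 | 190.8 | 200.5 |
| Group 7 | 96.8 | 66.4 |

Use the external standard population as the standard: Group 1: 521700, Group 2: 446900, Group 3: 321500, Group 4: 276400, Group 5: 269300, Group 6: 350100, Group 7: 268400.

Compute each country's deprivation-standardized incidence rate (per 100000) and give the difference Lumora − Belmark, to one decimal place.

Standard total = 2454300; weights = 0.2126, 0.1821, 0.1310, 0.1126, 0.1097, 0.1426, 0.1094.
Lumora: 0.2126×521.8 + 0.1821×546.1 + 0.1310×455.9 + 0.1126×431.7 + 0.1097×221.3 + 0.1426×190.8 + 0.1094×96.8 = 380.7787 per 100000.
Belmark: 0.2126×368.1 + 0.1821×547.0 + 0.1310×508.2 + 0.1126×505.6 + 0.1097×270.9 + 0.1426×200.5 + 0.1094×66.4 = 366.9463 per 100000.
Difference = 380.7787 − 366.9463 = 13.8324.

13.8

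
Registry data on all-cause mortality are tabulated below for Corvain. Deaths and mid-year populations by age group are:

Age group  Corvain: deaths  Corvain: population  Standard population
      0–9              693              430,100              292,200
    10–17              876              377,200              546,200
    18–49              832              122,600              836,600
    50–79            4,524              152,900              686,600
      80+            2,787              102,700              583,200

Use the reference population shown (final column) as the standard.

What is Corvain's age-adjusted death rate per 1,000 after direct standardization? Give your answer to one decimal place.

Age-specific rates per 1,000 for Corvain: 1.611, 2.322, 6.786, 29.588, 27.137.
Standard total = 2,944,800; weights = 0.0992, 0.1855, 0.2841, 0.2332, 0.1980.
Standardized rate: 0.0992×1.611 + 0.1855×2.322 + 0.2841×6.786 + 0.2332×29.588 + 0.1980×27.137 = 14.7916 per 1,000.

14.8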